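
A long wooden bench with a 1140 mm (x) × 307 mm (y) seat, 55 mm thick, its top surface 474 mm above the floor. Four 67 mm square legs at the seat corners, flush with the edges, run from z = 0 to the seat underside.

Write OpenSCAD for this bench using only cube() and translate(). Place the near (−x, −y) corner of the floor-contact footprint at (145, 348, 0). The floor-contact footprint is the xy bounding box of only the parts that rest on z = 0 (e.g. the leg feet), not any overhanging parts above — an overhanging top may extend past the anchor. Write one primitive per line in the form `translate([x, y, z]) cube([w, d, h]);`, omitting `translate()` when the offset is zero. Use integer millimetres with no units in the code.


translate([145, 348, 419]) cube([1140, 307, 55]);
translate([145, 348, 0]) cube([67, 67, 419]);
translate([145, 588, 0]) cube([67, 67, 419]);
translate([1218, 348, 0]) cube([67, 67, 419]);
translate([1218, 588, 0]) cube([67, 67, 419]);


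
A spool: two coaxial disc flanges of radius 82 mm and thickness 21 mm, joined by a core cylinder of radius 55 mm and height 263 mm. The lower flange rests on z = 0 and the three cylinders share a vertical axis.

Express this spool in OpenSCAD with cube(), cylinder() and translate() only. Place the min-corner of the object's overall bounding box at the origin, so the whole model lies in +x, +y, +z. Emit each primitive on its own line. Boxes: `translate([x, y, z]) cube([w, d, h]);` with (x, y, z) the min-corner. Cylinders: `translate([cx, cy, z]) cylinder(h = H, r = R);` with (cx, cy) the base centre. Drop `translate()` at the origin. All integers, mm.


translate([82, 82, 0]) cylinder(h = 21, r = 82);
translate([82, 82, 21]) cylinder(h = 263, r = 55);
translate([82, 82, 284]) cylinder(h = 21, r = 82);


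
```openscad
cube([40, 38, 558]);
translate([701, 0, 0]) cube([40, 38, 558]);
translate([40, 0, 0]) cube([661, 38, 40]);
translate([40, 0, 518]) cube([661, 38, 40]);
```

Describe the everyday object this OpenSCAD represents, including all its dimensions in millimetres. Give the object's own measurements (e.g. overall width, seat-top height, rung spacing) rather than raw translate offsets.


A rectangular picture frame lying in the x–z plane (depth along y). The opening is 661 mm wide (x) by 478 mm tall (z), surrounded by a border 40 mm wide on all four sides. The frame is 38 mm deep and is made of two full-height vertical stiles with two horizontal rails fitted between them.


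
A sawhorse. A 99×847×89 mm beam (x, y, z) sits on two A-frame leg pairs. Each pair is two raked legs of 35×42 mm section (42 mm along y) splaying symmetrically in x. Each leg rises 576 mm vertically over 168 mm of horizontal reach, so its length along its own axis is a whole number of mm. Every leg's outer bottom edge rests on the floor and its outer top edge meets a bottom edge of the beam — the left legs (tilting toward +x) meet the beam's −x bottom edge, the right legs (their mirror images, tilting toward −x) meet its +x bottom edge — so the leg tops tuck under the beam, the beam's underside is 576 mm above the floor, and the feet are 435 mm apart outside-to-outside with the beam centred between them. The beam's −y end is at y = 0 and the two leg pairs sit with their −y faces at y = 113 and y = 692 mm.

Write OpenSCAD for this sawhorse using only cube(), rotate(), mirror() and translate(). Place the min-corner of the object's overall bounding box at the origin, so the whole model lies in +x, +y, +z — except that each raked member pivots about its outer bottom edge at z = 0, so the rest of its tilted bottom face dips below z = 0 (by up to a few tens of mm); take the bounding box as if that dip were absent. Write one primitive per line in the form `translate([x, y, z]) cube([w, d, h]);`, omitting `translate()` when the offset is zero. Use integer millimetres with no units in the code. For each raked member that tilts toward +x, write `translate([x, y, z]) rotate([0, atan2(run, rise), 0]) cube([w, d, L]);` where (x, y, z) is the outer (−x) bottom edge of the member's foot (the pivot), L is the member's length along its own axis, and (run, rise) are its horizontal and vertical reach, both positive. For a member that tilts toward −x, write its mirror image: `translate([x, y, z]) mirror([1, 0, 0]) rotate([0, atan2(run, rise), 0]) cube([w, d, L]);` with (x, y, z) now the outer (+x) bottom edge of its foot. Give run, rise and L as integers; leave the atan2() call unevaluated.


translate([168, 0, 576]) cube([99, 847, 89]);
translate([0, 113, 0]) rotate([0, atan2(168, 576), 0]) cube([35, 42, 600]);
translate([435, 113, 0]) mirror([1, 0, 0]) rotate([0, atan2(168, 576), 0]) cube([35, 42, 600]);
translate([0, 692, 0]) rotate([0, atan2(168, 576), 0]) cube([35, 42, 600]);
translate([435, 692, 0]) mirror([1, 0, 0]) rotate([0, atan2(168, 576), 0]) cube([35, 42, 600]);


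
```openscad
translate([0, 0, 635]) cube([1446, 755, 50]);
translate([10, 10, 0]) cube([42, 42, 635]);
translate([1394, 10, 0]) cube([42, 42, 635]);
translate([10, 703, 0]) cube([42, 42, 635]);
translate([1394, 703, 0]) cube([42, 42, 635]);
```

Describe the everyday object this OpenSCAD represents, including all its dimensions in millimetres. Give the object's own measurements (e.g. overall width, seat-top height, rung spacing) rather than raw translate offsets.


A table: top 1446 mm (x) × 755 mm (y), 50 mm thick, upper face at z = 685 mm, on four 42×42 mm square legs, each inset 10 mm from the nearest pair of top edges from z = 0 to the bottom of the top.


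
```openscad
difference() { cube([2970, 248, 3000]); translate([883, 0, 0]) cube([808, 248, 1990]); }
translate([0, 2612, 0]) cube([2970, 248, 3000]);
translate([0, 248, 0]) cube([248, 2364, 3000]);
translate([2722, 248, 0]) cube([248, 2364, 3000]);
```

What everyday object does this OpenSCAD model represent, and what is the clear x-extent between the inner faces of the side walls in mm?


A single room. The interior width is 2474 mm.

Four walls enclosing a rectangle with a door in the front wall — a room. Outside width 2970 minus two 248 mm walls gives 2474 mm.


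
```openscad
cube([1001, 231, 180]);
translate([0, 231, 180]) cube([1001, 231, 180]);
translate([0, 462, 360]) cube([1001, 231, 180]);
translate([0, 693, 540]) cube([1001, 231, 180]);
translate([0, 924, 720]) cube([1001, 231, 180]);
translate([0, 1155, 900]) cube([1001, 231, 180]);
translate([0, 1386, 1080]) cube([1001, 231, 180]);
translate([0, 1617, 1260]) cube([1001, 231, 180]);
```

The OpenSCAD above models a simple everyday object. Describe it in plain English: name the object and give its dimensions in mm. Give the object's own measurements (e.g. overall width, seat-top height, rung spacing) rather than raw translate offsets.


A straight staircase of 8 solid steps. Each step is 1001 mm wide (x), 231 mm deep (y, the going) and 180 mm tall (the rise). The first step rests on the floor; each subsequent step sits one going further in +y and one rise higher in +z, directly behind and above the previous step with no overlap.


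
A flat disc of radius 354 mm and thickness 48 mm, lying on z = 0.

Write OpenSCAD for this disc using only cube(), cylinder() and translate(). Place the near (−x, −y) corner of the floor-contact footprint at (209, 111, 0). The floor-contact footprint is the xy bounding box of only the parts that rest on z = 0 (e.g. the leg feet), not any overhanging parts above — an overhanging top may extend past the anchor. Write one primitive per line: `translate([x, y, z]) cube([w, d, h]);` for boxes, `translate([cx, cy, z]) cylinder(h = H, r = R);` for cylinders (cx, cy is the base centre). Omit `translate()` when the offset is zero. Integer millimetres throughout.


translate([563, 465, 0]) cylinder(h = 48, r = 354);


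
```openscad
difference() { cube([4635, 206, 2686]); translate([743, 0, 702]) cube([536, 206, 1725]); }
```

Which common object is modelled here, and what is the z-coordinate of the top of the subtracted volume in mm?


A wall with a window opening. The window head height is 2427 mm.

A wall with a rectangular opening subtracted — a window. Sill at z = 702, opening 1725 mm tall, so the head is at 702 + 1725 = 2427 mm.


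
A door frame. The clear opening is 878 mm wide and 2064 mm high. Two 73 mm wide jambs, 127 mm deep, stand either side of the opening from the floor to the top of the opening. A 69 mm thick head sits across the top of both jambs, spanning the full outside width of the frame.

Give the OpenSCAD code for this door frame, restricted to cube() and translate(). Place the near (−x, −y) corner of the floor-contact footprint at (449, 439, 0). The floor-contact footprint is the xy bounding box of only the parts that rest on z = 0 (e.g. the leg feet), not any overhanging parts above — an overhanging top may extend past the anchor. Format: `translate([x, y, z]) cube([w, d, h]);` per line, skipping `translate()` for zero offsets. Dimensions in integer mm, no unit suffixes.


translate([449, 439, 0]) cube([73, 127, 2064]);
translate([1400, 439, 0]) cube([73, 127, 2064]);
translate([449, 439, 2064]) cube([1024, 127, 69]);


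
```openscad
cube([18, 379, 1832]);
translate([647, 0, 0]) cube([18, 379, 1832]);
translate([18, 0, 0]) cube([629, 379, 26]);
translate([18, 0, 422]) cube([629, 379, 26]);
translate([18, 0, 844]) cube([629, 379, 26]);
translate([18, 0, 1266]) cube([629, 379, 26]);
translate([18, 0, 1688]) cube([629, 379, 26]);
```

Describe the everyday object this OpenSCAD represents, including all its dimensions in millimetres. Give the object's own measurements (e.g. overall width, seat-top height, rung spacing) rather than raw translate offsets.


An open bookshelf. Two side panels, each 18 mm thick, 379 mm deep and 1832 mm tall, stand 665 mm apart (outside-to-outside). Between them sit 5 shelves, each 26 mm thick and 379 mm deep, spanning the full gap between the sides. The bottom shelf rests on the floor (its underside at z = 0) and the clear gap between one shelf's top and the next shelf's underside is 396 mm.


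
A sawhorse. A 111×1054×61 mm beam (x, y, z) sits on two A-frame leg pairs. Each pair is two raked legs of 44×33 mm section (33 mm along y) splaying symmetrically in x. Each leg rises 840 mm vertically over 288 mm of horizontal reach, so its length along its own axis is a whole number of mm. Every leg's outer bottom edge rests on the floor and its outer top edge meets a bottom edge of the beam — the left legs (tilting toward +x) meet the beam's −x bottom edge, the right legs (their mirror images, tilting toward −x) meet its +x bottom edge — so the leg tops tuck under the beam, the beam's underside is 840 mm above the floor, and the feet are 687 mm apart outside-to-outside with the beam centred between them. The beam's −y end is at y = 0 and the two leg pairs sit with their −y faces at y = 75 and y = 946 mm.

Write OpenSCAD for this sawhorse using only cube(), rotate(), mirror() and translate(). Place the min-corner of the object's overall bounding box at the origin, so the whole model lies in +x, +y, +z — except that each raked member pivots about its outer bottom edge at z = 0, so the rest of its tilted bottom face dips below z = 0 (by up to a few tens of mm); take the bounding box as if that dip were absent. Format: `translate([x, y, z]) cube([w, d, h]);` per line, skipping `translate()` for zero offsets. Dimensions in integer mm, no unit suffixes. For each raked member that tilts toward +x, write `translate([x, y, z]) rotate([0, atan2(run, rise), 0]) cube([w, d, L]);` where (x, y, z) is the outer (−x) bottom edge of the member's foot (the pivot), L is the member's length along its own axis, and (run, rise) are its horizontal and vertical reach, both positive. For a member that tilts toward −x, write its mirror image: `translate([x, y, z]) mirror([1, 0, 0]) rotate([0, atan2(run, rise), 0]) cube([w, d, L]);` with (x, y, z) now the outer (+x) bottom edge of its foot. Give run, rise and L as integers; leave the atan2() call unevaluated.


translate([288, 0, 840]) cube([111, 1054, 61]);
translate([0, 75, 0]) rotate([0, atan2(288, 840), 0]) cube([44, 33, 888]);
translate([687, 75, 0]) mirror([1, 0, 0]) rotate([0, atan2(288, 840), 0]) cube([44, 33, 888]);
translate([0, 946, 0]) rotate([0, atan2(288, 840), 0]) cube([44, 33, 888]);
translate([687, 946, 0]) mirror([1, 0, 0]) rotate([0, atan2(288, 840), 0]) cube([44, 33, 888]);


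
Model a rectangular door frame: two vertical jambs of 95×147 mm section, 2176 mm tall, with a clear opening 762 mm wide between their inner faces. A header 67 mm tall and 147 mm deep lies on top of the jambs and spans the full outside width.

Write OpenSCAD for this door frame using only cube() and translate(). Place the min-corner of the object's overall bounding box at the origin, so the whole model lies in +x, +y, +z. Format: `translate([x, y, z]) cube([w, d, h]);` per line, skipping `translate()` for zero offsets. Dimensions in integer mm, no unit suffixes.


cube([95, 147, 2176]);
translate([857, 0, 0]) cube([95, 147, 2176]);
translate([0, 0, 2176]) cube([952, 147, 67]);


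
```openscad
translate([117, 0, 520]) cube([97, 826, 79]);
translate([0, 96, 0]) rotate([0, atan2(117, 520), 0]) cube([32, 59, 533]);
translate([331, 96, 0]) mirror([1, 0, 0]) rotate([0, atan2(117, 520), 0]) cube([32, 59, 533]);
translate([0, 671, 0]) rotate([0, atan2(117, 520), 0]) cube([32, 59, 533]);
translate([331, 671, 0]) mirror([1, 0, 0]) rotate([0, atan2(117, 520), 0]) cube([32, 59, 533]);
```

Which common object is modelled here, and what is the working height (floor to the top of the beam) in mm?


A sawhorse. The overall height is 599 mm.

A beam across two mirrored pairs of raked legs — a sawhorse. The beam's underside is at z = 520 (matching the legs' vertical rise in atan2(117, 520)) and the beam is 79 mm tall, so its top is at 520 + 79 = 599 mm. The raked legs top out at the beam's underside, so that is the highest point.


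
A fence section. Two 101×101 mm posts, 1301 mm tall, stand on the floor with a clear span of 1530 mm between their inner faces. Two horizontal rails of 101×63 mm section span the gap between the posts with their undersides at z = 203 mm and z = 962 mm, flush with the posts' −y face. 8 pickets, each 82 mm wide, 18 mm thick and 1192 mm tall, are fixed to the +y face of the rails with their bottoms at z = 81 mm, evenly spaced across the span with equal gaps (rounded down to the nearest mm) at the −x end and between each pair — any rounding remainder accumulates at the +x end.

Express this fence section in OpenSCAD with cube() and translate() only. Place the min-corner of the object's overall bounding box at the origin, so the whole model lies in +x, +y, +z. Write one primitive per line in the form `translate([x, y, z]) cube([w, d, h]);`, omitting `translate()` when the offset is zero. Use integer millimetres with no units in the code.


cube([101, 101, 1301]);
translate([1631, 0, 0]) cube([101, 101, 1301]);
translate([101, 0, 203]) cube([1530, 101, 63]);
translate([101, 0, 962]) cube([1530, 101, 63]);
translate([198, 101, 81]) cube([82, 18, 1192]);
translate([377, 101, 81]) cube([82, 18, 1192]);
translate([556, 101, 81]) cube([82, 18, 1192]);
translate([735, 101, 81]) cube([82, 18, 1192]);
translate([914, 101, 81]) cube([82, 18, 1192]);
translate([1093, 101, 81]) cube([82, 18, 1192]);
translate([1272, 101, 81]) cube([82, 18, 1192]);
translate([1451, 101, 81]) cube([82, 18, 1192]);


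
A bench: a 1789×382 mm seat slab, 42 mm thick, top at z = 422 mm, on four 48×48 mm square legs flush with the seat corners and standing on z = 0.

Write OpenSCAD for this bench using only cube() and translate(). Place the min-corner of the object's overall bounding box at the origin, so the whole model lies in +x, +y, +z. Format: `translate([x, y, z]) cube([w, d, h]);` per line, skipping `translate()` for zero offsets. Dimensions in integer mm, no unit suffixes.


translate([0, 0, 380]) cube([1789, 382, 42]);
cube([48, 48, 380]);
translate([0, 334, 0]) cube([48, 48, 380]);
translate([1741, 0, 0]) cube([48, 48, 380]);
translate([1741, 334, 0]) cube([48, 48, 380]);


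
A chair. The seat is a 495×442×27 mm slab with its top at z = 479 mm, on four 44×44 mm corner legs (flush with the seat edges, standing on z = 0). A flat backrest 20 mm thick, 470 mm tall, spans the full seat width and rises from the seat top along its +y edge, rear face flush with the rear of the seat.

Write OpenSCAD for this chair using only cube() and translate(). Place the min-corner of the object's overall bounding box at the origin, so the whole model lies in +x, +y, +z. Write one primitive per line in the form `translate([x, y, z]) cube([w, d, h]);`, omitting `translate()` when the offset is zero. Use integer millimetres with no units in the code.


translate([0, 0, 452]) cube([495, 442, 27]);
cube([44, 44, 452]);
translate([451, 0, 0]) cube([44, 44, 452]);
translate([0, 398, 0]) cube([44, 44, 452]);
translate([451, 398, 0]) cube([44, 44, 452]);
translate([0, 422, 479]) cube([495, 20, 470]);


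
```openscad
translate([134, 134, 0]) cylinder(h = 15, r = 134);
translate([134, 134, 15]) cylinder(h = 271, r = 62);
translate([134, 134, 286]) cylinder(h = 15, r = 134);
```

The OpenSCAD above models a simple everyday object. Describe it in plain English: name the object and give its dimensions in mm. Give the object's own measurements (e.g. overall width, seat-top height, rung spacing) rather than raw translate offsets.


A spool: two coaxial disc flanges of radius 134 mm and thickness 15 mm, joined by a core cylinder of radius 62 mm and height 271 mm. The lower flange rests on z = 0 and the three cylinders share a vertical axis.


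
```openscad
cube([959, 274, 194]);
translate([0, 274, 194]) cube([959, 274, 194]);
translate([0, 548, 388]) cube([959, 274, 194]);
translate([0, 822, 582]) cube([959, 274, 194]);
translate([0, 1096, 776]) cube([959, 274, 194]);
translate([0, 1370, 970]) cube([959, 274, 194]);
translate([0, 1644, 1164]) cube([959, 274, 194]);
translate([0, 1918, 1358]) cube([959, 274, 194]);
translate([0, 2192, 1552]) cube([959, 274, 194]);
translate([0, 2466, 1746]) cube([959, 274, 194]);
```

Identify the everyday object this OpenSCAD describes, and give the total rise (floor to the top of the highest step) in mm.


A staircase. The total rise is 1940 mm.

10 identical blocks, each offset up and back from the previous — a staircase. Each step is 194 mm tall and there are 10 of them, so the total rise is 10 × 194 = 1940 mm.


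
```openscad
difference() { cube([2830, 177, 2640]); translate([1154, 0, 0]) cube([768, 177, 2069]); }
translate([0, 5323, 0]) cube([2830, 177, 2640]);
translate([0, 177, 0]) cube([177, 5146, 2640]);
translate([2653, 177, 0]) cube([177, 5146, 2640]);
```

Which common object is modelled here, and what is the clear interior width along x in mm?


A single room. The interior width is 2476 mm.

Four walls enclosing a rectangle with a door in the front wall — a room. Outside width 2830 minus two 177 mm walls gives 2476 mm.


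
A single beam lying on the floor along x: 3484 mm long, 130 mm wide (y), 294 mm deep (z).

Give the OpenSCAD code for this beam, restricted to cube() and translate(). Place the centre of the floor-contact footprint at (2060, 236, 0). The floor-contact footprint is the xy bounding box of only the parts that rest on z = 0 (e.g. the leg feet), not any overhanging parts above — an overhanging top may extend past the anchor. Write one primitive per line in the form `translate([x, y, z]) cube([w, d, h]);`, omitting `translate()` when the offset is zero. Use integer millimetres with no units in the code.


translate([318, 171, 0]) cube([3484, 130, 294]);


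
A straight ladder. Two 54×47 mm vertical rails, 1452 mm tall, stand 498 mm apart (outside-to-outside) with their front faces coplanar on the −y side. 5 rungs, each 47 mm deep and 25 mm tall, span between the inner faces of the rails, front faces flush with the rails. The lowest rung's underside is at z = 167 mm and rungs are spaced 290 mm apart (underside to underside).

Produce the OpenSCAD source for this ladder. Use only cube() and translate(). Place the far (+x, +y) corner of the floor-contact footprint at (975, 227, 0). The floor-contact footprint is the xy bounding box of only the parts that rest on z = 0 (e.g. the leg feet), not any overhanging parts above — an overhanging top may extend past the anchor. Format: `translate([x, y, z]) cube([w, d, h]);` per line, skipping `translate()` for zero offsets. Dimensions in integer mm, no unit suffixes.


translate([477, 180, 0]) cube([54, 47, 1452]);
translate([921, 180, 0]) cube([54, 47, 1452]);
translate([531, 180, 167]) cube([390, 47, 25]);
translate([531, 180, 457]) cube([390, 47, 25]);
translate([531, 180, 747]) cube([390, 47, 25]);
translate([531, 180, 1037]) cube([390, 47, 25]);
translate([531, 180, 1327]) cube([390, 47, 25]);


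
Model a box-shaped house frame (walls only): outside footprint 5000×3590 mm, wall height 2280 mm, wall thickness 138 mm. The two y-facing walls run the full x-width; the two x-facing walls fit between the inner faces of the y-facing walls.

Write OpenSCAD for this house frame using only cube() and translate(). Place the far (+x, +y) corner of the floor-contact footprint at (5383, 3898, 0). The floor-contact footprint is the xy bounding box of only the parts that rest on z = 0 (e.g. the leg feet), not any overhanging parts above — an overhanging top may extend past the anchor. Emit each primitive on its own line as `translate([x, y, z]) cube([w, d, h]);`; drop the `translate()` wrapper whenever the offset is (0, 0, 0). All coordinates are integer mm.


translate([383, 308, 0]) cube([5000, 138, 2280]);
translate([383, 3760, 0]) cube([5000, 138, 2280]);
translate([383, 446, 0]) cube([138, 3314, 2280]);
translate([5245, 446, 0]) cube([138, 3314, 2280]);


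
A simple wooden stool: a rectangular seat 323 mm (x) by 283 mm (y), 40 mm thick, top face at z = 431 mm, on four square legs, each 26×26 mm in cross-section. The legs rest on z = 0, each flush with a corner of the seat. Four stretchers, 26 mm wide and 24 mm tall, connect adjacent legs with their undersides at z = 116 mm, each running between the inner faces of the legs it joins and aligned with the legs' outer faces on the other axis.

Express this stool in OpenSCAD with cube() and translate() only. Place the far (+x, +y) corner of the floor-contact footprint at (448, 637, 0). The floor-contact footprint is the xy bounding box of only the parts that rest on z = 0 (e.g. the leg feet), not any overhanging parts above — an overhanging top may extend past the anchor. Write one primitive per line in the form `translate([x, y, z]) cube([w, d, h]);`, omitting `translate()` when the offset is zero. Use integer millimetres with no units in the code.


// leg_h = 431 - 40 = 391
// stretcher span = 323 - 2*26 = 271
translate([125, 354, 391]) cube([323, 283, 40]);
translate([125, 354, 0]) cube([26, 26, 391]);
translate([422, 354, 0]) cube([26, 26, 391]);
translate([125, 611, 0]) cube([26, 26, 391]);
translate([422, 611, 0]) cube([26, 26, 391]);
translate([151, 354, 116]) cube([271, 26, 24]);
translate([151, 611, 116]) cube([271, 26, 24]);
translate([125, 380, 116]) cube([26, 231, 24]);
translate([422, 380, 116]) cube([26, 231, 24]);


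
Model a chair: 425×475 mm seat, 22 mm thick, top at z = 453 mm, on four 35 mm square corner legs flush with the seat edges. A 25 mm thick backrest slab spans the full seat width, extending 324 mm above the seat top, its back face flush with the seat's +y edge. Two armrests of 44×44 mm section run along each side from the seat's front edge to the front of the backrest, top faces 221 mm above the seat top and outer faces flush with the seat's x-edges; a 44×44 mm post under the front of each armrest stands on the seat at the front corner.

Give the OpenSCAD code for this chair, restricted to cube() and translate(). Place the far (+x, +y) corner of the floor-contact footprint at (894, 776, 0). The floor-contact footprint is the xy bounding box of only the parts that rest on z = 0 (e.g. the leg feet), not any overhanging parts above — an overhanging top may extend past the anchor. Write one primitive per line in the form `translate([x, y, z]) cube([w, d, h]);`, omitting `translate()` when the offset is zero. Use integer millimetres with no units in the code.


translate([469, 301, 431]) cube([425, 475, 22]);
translate([469, 301, 0]) cube([35, 35, 431]);
translate([859, 301, 0]) cube([35, 35, 431]);
translate([469, 741, 0]) cube([35, 35, 431]);
translate([859, 741, 0]) cube([35, 35, 431]);
translate([469, 751, 453]) cube([425, 25, 324]);
translate([469, 301, 630]) cube([44, 450, 44]);
translate([850, 301, 630]) cube([44, 450, 44]);
translate([469, 301, 453]) cube([44, 44, 177]);
translate([850, 301, 453]) cube([44, 44, 177]);


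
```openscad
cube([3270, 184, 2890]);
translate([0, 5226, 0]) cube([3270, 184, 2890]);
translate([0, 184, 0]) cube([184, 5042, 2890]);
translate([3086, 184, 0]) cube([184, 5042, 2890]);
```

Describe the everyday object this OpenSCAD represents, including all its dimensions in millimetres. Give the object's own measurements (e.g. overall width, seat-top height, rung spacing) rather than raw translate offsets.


The wall frame of a small rectangular building: four walls, each 2890 mm tall and 184 mm thick, enclosing a footprint 3270 mm (x) by 5410 mm (y) outside-to-outside, with no floor or roof. The front and back walls (the −y and +y sides) span the full width; the two side walls fit between them.


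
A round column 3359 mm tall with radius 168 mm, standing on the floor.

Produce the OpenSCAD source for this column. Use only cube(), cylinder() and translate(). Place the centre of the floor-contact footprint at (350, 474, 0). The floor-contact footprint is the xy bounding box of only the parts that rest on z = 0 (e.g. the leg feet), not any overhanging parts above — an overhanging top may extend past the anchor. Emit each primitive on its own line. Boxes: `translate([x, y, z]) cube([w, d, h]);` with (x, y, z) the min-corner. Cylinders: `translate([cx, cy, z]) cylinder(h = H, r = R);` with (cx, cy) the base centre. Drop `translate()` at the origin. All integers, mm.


translate([350, 474, 0]) cylinder(h = 3359, r = 168);


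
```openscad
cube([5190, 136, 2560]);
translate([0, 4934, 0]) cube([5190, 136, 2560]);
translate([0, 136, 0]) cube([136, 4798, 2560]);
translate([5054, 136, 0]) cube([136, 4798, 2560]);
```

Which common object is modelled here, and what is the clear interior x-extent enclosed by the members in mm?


A house (or room) frame. The interior width is 4918 mm.

Four 2560 mm walls enclosing a rectangle with no floor or roof — a room or house frame. Outside width is 5190 mm and wall thickness is 136 mm, so the interior width is 5190 − 2 × 136 = 4918 mm.


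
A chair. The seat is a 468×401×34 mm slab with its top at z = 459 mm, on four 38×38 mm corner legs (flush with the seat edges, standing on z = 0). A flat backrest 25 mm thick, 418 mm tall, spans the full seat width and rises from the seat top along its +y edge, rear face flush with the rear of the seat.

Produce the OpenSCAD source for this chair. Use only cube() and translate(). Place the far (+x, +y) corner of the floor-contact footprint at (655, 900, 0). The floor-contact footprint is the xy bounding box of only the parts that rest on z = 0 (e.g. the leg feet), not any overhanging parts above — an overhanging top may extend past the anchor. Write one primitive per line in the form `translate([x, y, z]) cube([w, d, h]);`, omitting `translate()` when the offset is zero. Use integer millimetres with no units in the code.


translate([187, 499, 425]) cube([468, 401, 34]);
translate([187, 499, 0]) cube([38, 38, 425]);
translate([617, 499, 0]) cube([38, 38, 425]);
translate([187, 862, 0]) cube([38, 38, 425]);
translate([617, 862, 0]) cube([38, 38, 425]);
translate([187, 875, 459]) cube([468, 25, 418]);


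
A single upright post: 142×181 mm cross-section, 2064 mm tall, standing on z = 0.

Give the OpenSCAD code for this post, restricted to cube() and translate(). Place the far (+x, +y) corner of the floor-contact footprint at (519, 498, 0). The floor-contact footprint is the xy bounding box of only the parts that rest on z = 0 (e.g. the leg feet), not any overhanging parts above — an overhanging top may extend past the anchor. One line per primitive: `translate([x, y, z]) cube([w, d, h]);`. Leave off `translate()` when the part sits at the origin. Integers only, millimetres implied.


translate([377, 317, 0]) cube([142, 181, 2064]);


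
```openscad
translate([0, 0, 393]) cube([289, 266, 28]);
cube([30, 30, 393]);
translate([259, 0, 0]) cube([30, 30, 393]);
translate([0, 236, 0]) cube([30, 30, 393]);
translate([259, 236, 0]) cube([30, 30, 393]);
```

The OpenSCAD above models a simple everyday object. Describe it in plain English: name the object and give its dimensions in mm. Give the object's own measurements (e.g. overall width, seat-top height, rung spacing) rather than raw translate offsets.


A four-legged stool. The seat is a 289×266×28 mm slab whose top surface is at z = 421 mm; four square legs, each 30×30 mm in cross-section, run from the floor (z = 0) to the underside of the seat, each flush with a corner of the seat.


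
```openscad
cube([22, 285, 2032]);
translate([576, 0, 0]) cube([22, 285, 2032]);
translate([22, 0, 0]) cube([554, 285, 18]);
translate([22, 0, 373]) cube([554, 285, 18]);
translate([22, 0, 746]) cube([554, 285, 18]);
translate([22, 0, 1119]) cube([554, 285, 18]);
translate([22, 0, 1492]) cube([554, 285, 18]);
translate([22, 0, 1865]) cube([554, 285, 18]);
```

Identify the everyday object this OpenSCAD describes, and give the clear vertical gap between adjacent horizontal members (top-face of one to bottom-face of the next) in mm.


A bookshelf. The clear shelf gap is 355 mm.

Two tall side panels with 6 horizontal boards between them — a bookshelf. The first two shelf undersides are at z = 0 and z = 373; with shelf thickness 18, the clear gap is 373 − 0 − 18 = 355 mm.


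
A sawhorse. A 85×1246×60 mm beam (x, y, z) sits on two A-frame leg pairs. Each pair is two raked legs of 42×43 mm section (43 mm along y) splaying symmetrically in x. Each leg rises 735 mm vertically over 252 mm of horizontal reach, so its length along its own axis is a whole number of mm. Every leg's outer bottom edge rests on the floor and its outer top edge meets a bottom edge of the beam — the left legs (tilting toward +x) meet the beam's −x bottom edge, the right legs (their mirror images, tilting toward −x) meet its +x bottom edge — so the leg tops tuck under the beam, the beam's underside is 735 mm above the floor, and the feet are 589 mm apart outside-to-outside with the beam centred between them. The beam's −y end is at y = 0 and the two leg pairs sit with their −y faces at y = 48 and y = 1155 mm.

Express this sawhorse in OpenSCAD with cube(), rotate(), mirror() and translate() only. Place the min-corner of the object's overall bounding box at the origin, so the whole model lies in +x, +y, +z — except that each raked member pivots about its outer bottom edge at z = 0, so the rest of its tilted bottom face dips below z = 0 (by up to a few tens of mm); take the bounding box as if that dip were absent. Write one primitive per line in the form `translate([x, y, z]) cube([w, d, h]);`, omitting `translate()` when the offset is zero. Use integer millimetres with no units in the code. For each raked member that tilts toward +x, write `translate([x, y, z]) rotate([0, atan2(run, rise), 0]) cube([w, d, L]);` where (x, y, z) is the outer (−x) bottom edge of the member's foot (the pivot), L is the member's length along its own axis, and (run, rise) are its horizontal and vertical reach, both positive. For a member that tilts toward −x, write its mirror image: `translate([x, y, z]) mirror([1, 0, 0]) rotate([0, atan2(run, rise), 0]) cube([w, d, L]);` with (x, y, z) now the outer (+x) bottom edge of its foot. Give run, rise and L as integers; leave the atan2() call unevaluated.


translate([252, 0, 735]) cube([85, 1246, 60]);
translate([0, 48, 0]) rotate([0, atan2(252, 735), 0]) cube([42, 43, 777]);
translate([589, 48, 0]) mirror([1, 0, 0]) rotate([0, atan2(252, 735), 0]) cube([42, 43, 777]);
translate([0, 1155, 0]) rotate([0, atan2(252, 735), 0]) cube([42, 43, 777]);
translate([589, 1155, 0]) mirror([1, 0, 0]) rotate([0, atan2(252, 735), 0]) cube([42, 43, 777]);


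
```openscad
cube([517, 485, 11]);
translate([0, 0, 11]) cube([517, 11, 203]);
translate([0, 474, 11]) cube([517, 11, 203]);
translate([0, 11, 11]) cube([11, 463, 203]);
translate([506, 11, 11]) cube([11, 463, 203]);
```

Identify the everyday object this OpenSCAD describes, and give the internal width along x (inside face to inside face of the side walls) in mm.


An open box. The internal width is 495 mm.

A 517×485 base slab with four walls standing on it — an open box. The base is 517 mm wide and the walls are 11 mm thick, so the internal width is 517 − 2 × 11 = 495 mm.


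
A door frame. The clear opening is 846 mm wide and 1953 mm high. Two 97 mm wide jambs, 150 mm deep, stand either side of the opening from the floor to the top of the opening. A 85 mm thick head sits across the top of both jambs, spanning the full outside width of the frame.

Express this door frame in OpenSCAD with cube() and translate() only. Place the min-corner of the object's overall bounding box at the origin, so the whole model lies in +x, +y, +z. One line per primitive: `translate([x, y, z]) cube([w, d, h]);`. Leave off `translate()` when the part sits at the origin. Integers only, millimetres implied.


cube([97, 150, 1953]);
translate([943, 0, 0]) cube([97, 150, 1953]);
translate([0, 0, 1953]) cube([1040, 150, 85]);


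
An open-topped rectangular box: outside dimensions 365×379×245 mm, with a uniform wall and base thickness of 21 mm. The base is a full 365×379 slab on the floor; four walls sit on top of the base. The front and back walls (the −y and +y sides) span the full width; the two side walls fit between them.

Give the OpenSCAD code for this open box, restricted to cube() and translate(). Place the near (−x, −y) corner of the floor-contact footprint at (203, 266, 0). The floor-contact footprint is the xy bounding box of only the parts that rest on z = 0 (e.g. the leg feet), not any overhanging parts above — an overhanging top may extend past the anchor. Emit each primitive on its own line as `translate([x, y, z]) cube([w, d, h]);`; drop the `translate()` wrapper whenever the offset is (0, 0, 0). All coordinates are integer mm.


translate([203, 266, 0]) cube([365, 379, 21]);
translate([203, 266, 21]) cube([365, 21, 224]);
translate([203, 624, 21]) cube([365, 21, 224]);
translate([203, 287, 21]) cube([21, 337, 224]);
translate([547, 287, 21]) cube([21, 337, 224]);


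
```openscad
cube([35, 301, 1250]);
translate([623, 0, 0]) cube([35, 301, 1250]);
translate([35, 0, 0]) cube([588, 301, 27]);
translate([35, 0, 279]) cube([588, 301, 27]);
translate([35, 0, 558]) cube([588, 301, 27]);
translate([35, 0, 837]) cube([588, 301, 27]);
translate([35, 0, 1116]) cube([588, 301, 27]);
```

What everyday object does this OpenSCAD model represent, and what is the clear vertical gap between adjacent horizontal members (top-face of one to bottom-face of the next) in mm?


A bookshelf. The clear shelf gap is 252 mm.

Two tall side panels with 5 horizontal boards between them — a bookshelf. The first two shelf undersides are at z = 0 and z = 279; with shelf thickness 27, the clear gap is 279 − 0 − 27 = 252 mm.


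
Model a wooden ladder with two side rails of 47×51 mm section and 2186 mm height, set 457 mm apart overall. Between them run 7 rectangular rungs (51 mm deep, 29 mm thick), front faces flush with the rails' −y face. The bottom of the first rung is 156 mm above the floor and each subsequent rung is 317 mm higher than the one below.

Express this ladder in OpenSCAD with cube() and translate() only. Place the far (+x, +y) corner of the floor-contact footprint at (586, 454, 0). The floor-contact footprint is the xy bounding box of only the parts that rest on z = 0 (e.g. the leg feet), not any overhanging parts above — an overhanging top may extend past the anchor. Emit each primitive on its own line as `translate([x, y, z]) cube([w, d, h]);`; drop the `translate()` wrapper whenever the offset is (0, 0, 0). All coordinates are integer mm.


// rung span = 457 - 2*47 = 363
// rung[k] z = 156 + k*317
translate([129, 403, 0]) cube([47, 51, 2186]);
translate([539, 403, 0]) cube([47, 51, 2186]);
translate([176, 403, 156]) cube([363, 51, 29]);
translate([176, 403, 473]) cube([363, 51, 29]);
translate([176, 403, 790]) cube([363, 51, 29]);
translate([176, 403, 1107]) cube([363, 51, 29]);
translate([176, 403, 1424]) cube([363, 51, 29]);
translate([176, 403, 1741]) cube([363, 51, 29]);
translate([176, 403, 2058]) cube([363, 51, 29]);


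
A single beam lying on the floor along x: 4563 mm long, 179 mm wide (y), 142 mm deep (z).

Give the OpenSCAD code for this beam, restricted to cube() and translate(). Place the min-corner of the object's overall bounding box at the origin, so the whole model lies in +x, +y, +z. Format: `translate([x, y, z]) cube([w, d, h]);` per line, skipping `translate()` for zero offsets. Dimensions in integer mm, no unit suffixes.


cube([4563, 179, 142]);


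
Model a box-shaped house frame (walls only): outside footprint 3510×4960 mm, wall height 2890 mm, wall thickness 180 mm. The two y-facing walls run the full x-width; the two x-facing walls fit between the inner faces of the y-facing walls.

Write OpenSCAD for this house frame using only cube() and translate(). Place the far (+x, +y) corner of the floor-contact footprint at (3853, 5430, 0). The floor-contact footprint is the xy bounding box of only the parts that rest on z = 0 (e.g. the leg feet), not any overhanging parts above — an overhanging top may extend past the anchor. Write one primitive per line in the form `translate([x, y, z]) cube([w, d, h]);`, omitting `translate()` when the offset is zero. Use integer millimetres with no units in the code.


translate([343, 470, 0]) cube([3510, 180, 2890]);
translate([343, 5250, 0]) cube([3510, 180, 2890]);
translate([343, 650, 0]) cube([180, 4600, 2890]);
translate([3673, 650, 0]) cube([180, 4600, 2890]);


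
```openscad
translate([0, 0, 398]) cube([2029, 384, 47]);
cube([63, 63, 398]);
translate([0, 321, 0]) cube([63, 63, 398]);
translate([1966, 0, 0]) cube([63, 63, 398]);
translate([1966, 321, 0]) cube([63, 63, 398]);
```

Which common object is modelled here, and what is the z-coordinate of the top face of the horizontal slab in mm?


A bench. The seat-top height is 445 mm.

A long slab on four corner posts — a bench. The slab sits at z = 398 with thickness 47, so the top is 398 + 47 = 445 mm.


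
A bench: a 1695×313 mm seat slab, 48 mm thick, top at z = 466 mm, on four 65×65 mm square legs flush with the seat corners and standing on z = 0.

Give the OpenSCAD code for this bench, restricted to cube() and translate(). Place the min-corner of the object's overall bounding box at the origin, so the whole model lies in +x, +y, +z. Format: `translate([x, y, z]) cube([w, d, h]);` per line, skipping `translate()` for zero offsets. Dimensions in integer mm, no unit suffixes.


translate([0, 0, 418]) cube([1695, 313, 48]);
cube([65, 65, 418]);
translate([0, 248, 0]) cube([65, 65, 418]);
translate([1630, 0, 0]) cube([65, 65, 418]);
translate([1630, 248, 0]) cube([65, 65, 418]);


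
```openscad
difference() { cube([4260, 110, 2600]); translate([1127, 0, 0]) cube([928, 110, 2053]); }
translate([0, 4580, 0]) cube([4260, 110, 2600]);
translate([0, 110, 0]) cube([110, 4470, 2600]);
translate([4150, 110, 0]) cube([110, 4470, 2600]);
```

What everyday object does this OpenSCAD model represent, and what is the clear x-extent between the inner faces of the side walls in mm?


A single room. The interior width is 4040 mm.

Four walls enclosing a rectangle with a door in the front wall — a room. Outside width 4260 minus two 110 mm walls gives 4040 mm.
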